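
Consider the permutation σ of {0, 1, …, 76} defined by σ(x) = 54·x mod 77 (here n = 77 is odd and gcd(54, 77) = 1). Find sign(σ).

Orbit of 76 under x↦54x: [76, 23, 10, 1, 54, 67]… (length divides ord_77(54)).
17 cycles of lengths [6, 6, 6, 6, 6, 6, 6, 6, 6, 6, 6, 2, 2, 2, 2, 2, 1].
77 − 17 = 60 transpositions; sign(π) = (−1)^60 = +1.

+1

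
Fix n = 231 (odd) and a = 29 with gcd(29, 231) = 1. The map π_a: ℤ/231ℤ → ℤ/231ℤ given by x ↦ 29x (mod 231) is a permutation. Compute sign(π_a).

+1

Orbit of 190 under x↦29x: [190, 197, 169, 50, 64, 8, 1]… (length divides ord_231(29)).
The orbit structure of x ↦ 29x mod 231: 35 orbits of sizes [10, 10, 10, 10, 10, 10, 10, 10, 10, 10, 10, 10, 10, 10, 10, 10, 10, 10, 10, 10, 10, 2, 2, 2, 2, 2, 2, 2, 1, 1, 1, 1, 1, 1, 1].
Σ(ℓ_i−1) = 231−35 = 196; sign = (−1)^196 = +1.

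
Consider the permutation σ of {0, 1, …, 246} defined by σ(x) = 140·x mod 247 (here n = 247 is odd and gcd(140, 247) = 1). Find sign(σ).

+1

Trace 30: π^k(30) = [30, 1, 140, 87, 77, 159] for k=0..5.
45 cycles of lengths [6, 6, 6, 6, 6, 6, 6, 6, 6, 6, 6, 6, 6, 6, 6, 6, 6, 6, 6, 6, 6, 6, 6, 6, 6, 6, 6, 6, 6, 6, 6, 6, 6, 6, 6, 6, 6, 6, 3, 3, 3, 3, 3, 3, 1].
sign(π) = (−1)^{n − #cycles} = (−1)^{247−45} = (−1)^202 = +1.
Zolotarev: (140|247) = +1, matching the cycle-count sign.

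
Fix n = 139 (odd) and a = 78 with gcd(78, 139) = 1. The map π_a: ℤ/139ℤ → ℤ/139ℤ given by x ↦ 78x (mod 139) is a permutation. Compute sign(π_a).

Start at x=116: 116 → 13 → 41 → 1 → 78 → 107 → 6 → … (one orbit).
3 cycles of lengths [69, 69, 1].
Σ(ℓ_i−1) = 139−3 = 136; sign = (−1)^136 = +1.
(78|139)_J = +1 (Zolotarev's lemma cross-check).

+1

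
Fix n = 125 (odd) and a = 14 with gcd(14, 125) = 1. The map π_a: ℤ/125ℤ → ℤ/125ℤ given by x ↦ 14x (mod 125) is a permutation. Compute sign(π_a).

+1

Trace 74: π^k(74) = [74, 36, 4, 56, 34, 101, 39] for k=0..6.
Cycle lengths of π_14 on ℤ/125ℤ: [50, 50, 10, 10, 2, 2, 1]; 7 cycles in total.
With 7 cycles on 125 points, sign = (−1)^{125−7} = +1.
Via Zolotarev, sign(π_{14}) = (14|125) = +1.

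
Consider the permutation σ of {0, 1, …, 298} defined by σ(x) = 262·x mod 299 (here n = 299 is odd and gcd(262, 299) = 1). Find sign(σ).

Start at x=179: 179 → 254 → 170 → 288 → 108 → 190 → 146 → … (one orbit).
Cycle type of π: 132×2 + 12 + 11×2 + 1; total 6 cycles.
299 − 6 = 293 transpositions; sign(π) = (−1)^293 = -1.
Check: (262/299) = -1 by Zolotarev.

-1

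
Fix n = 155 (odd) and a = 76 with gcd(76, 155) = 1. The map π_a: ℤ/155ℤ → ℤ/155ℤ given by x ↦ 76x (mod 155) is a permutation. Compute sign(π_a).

+1

Trace 111: π^k(111) = [111, 66, 56, 71, 126, 121, 51] for k=0..6.
Cycle lengths of π_76 on ℤ/155ℤ: [15, 15, 15, 15, 15, 15, 15, 15, 15, 15, 1, 1, 1, 1, 1]; 15 cycles in total.
15 cycles on 155: each ℓ→(−1)^(ℓ−1), product (−1)^140 = +1.
(76|155)_J = +1 (Zolotarev's lemma cross-check).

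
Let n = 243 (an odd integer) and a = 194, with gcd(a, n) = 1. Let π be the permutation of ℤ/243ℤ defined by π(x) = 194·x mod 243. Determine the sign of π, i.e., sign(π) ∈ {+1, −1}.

Trace 1: π^k(1) = [1, 194, 214, 206, 112, 101, 154] for k=0..6.
The orbit structure of x ↦ 194x mod 243: 6 orbits of sizes [162, 54, 18, 6, 2, 1].
n − c = 243 − 6 = 237; sign = (−1)^237 = -1.
The Jacobi symbol (194|243) = -1 (Zolotarev) agrees.

-1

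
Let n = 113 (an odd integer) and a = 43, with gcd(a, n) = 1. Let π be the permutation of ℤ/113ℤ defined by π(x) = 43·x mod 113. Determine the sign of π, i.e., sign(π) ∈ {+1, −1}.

-1

Trace 77: π^k(77) = [77, 34, 106, 38, 52, 89, 98] for k=0..6.
Decompose π into cycles: lengths [112, 1] (2 cycles, including the fixed point 0).
sign(π) = (−1)^{n − #cycles} = (−1)^{113−2} = (−1)^111 = -1.
The Jacobi symbol (43|113) = -1 (Zolotarev) agrees.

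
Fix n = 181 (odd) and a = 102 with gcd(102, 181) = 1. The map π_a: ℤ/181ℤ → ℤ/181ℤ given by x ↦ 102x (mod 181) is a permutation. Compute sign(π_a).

Trace 42: π^k(42) = [42, 121, 34, 29, 62, 170, 145] for k=0..6.
Cycle lengths of π_102 on ℤ/181ℤ: [45, 45, 45, 45, 1]; 5 cycles in total.
5 cycles on 181: each ℓ→(−1)^(ℓ−1), product (−1)^176 = +1.
Zolotarev: (102|181) = +1, matching the cycle-count sign.

+1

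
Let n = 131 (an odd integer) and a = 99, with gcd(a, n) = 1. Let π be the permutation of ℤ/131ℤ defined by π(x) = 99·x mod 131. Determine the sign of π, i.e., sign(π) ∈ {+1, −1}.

+1

Start at x=39: 39 → 62 → 112 → 84 → 63 → 80 → 60 → … (one orbit).
Cycle lengths of π_99 on ℤ/131ℤ: [13, 13, 13, 13, 13, 13, 13, 13, 13, 13, 1]; 11 cycles in total.
sign(π) = (−1)^{n − #cycles} = (−1)^{131−11} = (−1)^120 = +1.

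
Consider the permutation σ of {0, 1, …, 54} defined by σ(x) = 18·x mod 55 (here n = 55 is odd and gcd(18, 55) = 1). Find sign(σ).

+1

Trace 9: π^k(9) = [9, 52, 1, 18, 49, 2, 36] for k=0..6.
Cycle lengths of π_18 on ℤ/55ℤ: [20, 20, 10, 4, 1]; 5 cycles in total.
5 cycles on 55: each ℓ→(−1)^(ℓ−1), product (−1)^50 = +1.
Via Zolotarev, sign(π_{18}) = (18|55) = +1.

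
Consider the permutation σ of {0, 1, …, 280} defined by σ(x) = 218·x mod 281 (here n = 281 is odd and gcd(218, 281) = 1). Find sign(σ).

+1

Start at x=45: 45 → 256 → 170 → 249 → 49 → 4 → 29 → … (one orbit).
5 cycles of lengths [70, 70, 70, 70, 1].
5 cycles on 281: each ℓ→(−1)^(ℓ−1), product (−1)^276 = +1.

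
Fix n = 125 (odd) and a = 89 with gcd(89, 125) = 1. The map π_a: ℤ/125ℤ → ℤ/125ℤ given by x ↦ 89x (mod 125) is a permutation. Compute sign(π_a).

+1

Orbit of 116 under x↦89x: [116, 74, 86, 29, 81, 84, 101]… (length divides ord_125(89)).
Cycle type of π: 50×2 + 10×2 + 2×2 + 1; total 7 cycles.
7 cycles on 125: each ℓ→(−1)^(ℓ−1), product (−1)^118 = +1.
Zolotarev: (89|125) = +1, matching the cycle-count sign.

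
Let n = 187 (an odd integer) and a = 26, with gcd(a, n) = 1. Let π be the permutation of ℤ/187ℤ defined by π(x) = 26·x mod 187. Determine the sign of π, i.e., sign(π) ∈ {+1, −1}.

+1

Start at x=93: 93 → 174 → 36 → 1 → 26 → 115 → 185 → … (one orbit).
Cycle type of π: 40×4 + 8×2 + 5×2 + 1; total 9 cycles.
9 cycles on 187: each ℓ→(−1)^(ℓ−1), product (−1)^178 = +1.
Check: (26/187) = +1 by Zolotarev.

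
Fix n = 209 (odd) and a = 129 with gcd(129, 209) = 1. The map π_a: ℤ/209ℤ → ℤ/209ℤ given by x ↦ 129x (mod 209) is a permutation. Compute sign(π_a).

Start at x=189: 189 → 137 → 117 → 45 → 162 → 207 → 160 → … (one orbit).
Cycle type of π: 90×2 + 18 + 10 + 1; total 5 cycles.
sign(π) = (−1)^{n − #cycles} = (−1)^{209−5} = (−1)^204 = +1.

+1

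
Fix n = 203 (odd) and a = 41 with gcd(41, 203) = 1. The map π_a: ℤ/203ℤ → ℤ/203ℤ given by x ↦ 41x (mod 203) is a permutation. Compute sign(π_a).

Orbit of 1 under x↦41x: [1, 41, 57, 104]… (length divides ord_203(41)).
Decompose π into cycles: lengths [4, 4, 4, 4, 4, 4, 4, 4, 4, 4, 4, 4, 4, 4, 4, 4, 4, 4, 4, 4, 4, 4, 4, 4, 4, 4, 4, 4, 4, 4, 4, 4, 4, 4, 4, 4, 4, 4, 4, 4, 4, 4, 4, 4, 4, 4, 4, 4, 4, 2, 2, 2, 1] (53 cycles, including the fixed point 0).
203 − 53 = 150 transpositions; sign(π) = (−1)^150 = +1.
The Jacobi symbol (41|203) = +1 (Zolotarev) agrees.

+1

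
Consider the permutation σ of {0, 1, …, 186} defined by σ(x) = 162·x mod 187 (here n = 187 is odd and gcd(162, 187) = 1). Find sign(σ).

-1

Orbit of 115 under x↦162x: [115, 117, 67, 8, 174, 138, 103]… (length divides ord_187(162)).
Cycle type of π: 40×4 + 10 + 8×2 + 1; total 8 cycles.
187 − 8 = 179 transpositions; sign(π) = (−1)^179 = -1.
Check: (162/187) = -1 by Zolotarev.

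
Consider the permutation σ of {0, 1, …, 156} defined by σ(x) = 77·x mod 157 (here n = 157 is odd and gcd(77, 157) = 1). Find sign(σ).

-1

Start at x=14: 14 → 136 → 110 → 149 → 12 → 139 → 27 → … (one orbit).
The orbit structure of x ↦ 77x mod 157: 2 orbits of sizes [156, 1].
n − c = 157 − 2 = 155; sign = (−1)^155 = -1.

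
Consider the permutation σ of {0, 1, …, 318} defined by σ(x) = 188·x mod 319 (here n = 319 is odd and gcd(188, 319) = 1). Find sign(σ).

-1

Trace 221: π^k(221) = [221, 78, 309, 34, 12, 23, 177] for k=0..6.
22 cycles of lengths [28, 28, 28, 28, 28, 28, 28, 28, 28, 28, 28, 1, 1, 1, 1, 1, 1, 1, 1, 1, 1, 1].
With 22 cycles on 319 points, sign = (−1)^{319−22} = -1.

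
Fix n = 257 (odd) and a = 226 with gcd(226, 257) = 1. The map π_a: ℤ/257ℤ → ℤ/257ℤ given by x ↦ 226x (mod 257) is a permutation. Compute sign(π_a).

+1

Trace 242: π^k(242) = [242, 208, 234, 199, 256, 31, 67] for k=0..6.
Cycle lengths of π_226 on ℤ/257ℤ: [128, 128, 1]; 3 cycles in total.
With 3 cycles on 257 points, sign = (−1)^{257−3} = +1.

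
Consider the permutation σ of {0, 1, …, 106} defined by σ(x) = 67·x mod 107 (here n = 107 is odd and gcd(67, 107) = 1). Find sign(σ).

-1

Trace 16: π^k(16) = [16, 2, 27, 97, 79, 50, 33] for k=0..6.
Decompose π into cycles: lengths [106, 1] (2 cycles, including the fixed point 0).
107 − 2 = 105 transpositions; sign(π) = (−1)^105 = -1.
Zolotarev: (67|107) = -1, matching the cycle-count sign.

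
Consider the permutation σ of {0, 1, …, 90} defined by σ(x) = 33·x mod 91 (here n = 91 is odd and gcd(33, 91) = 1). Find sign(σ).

Trace 1: π^k(1) = [1, 33, 88, 83, 9, 24, 64] for k=0..6.
Cycle type of π: 12×7 + 6 + 1; total 9 cycles.
Σ(ℓ_i−1) = 91−9 = 82; sign = (−1)^82 = +1.
Zolotarev: (33|91) = +1, matching the cycle-count sign.

+1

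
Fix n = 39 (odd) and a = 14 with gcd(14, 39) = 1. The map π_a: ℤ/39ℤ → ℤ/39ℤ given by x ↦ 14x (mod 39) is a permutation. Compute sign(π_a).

Start at x=14: 14 → 1 → 14 (one orbit).
26 cycles of lengths [2, 2, 2, 2, 2, 2, 2, 2, 2, 2, 2, 2, 2, 1, 1, 1, 1, 1, 1, 1, 1, 1, 1, 1, 1, 1].
26 cycles on 39: each ℓ→(−1)^(ℓ−1), product (−1)^13 = -1.

-1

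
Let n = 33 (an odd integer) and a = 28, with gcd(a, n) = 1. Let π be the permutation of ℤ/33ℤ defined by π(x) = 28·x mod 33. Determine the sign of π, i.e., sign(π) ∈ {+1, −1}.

Trace 31: π^k(31) = [31, 10, 16, 19, 4, 13, 1] for k=0..6.
Cycle type of π: 10×3 + 1×3; total 6 cycles.
n − c = 33 − 6 = 27; sign = (−1)^27 = -1.

-1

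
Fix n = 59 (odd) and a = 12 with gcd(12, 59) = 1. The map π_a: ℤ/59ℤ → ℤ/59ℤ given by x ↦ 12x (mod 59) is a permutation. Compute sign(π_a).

+1

Trace 12: π^k(12) = [12, 26, 17, 27, 29, 53, 46] for k=0..6.
Cycle lengths of π_12 on ℤ/59ℤ: [29, 29, 1]; 3 cycles in total.
59 − 3 = 56 transpositions; sign(π) = (−1)^56 = +1.
(12|59)_J = +1 (Zolotarev's lemma cross-check).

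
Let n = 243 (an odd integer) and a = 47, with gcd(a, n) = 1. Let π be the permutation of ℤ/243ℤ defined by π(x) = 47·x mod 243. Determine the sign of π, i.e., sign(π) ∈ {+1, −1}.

Orbit of 203 under x↦47x: [203, 64, 92, 193, 80, 115, 59]… (length divides ord_243(47)).
6 cycles of lengths [162, 54, 18, 6, 2, 1].
With 6 cycles on 243 points, sign = (−1)^{243−6} = -1.

-1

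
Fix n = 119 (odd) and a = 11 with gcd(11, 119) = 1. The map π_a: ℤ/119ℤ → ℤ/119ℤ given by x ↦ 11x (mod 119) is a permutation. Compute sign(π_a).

Start at x=79: 79 → 36 → 39 → 72 → 78 → 25 → 37 → … (one orbit).
Cycle type of π: 48×2 + 16 + 3×2 + 1; total 6 cycles.
With 6 cycles on 119 points, sign = (−1)^{119−6} = -1.

-1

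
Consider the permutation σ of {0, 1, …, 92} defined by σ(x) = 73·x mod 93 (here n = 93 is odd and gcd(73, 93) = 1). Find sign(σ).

-1

Trace 49: π^k(49) = [49, 43, 70, 88, 7, 46, 10] for k=0..6.
Decompose π into cycles: lengths [30, 30, 30, 1, 1, 1] (6 cycles, including the fixed point 0).
n − c = 93 − 6 = 87; sign = (−1)^87 = -1.
The Jacobi symbol (73|93) = -1 (Zolotarev) agrees.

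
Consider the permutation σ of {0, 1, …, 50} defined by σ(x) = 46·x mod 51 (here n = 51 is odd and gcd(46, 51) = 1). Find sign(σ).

-1

Trace 49: π^k(49) = [49, 10, 1, 46, 25, 28, 13] for k=0..6.
Cycle type of π: 16×3 + 1×3; total 6 cycles.
Σ(ℓ_i−1) = 51−6 = 45; sign = (−1)^45 = -1.
Via Zolotarev, sign(π_{46}) = (46|51) = -1.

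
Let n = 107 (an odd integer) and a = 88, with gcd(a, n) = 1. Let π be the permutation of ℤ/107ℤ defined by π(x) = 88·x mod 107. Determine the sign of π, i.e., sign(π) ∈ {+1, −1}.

Orbit of 36 under x↦88x: [36, 65, 49, 32, 34, 103, 76]… (length divides ord_107(88)).
Cycle lengths of π_88 on ℤ/107ℤ: [106, 1]; 2 cycles in total.
107 − 2 = 105 transpositions; sign(π) = (−1)^105 = -1.
(88|107)_J = -1 (Zolotarev's lemma cross-check).

-1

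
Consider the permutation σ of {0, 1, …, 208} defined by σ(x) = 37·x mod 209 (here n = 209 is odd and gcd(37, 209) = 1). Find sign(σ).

Orbit of 191 under x↦37x: [191, 170, 20, 113, 1, 37, 115]… (length divides ord_209(37)).
The orbit structure of x ↦ 37x mod 209: 30 orbits of sizes [10, 10, 10, 10, 10, 10, 10, 10, 10, 10, 10, 10, 10, 10, 10, 10, 10, 10, 5, 5, 2, 2, 2, 2, 2, 2, 2, 2, 2, 1].
30 cycles on 209: each ℓ→(−1)^(ℓ−1), product (−1)^179 = -1.

-1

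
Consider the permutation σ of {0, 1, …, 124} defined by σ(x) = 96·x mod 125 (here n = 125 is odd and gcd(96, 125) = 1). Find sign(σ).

Orbit of 1 under x↦96x: [1, 96, 91, 111, 31, 101, 71]… (length divides ord_125(96)).
Cycle type of π: 25×4 + 5×4 + 1×5; total 13 cycles.
125 − 13 = 112 transpositions; sign(π) = (−1)^112 = +1.
Check: (96/125) = +1 by Zolotarev.

+1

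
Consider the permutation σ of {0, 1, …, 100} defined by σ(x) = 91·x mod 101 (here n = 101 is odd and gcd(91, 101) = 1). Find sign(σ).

-1

Orbit of 10 under x↦91x: [10, 1, 91, 100]… (length divides ord_101(91)).
π_91 has 26 disjoint cycles with lengths [4, 4, 4, 4, 4, 4, 4, 4, 4, 4, 4, 4, 4, 4, 4, 4, 4, 4, 4, 4, 4, 4, 4, 4, 4, 1] on {0,…,100}.
Σ(ℓ_i−1) = 101−26 = 75; sign = (−1)^75 = -1.
(91|101)_J = -1 (Zolotarev's lemma cross-check).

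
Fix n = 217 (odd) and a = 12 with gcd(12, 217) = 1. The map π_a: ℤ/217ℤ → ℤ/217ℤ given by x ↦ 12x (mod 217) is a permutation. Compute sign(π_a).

Start at x=144: 144 → 209 → 121 → 150 → 64 → 117 → 102 → … (one orbit).
The orbit structure of x ↦ 12x mod 217: 9 orbits of sizes [30, 30, 30, 30, 30, 30, 30, 6, 1].
sign(π) = (−1)^{n − #cycles} = (−1)^{217−9} = (−1)^208 = +1.
(12|217)_J = +1 (Zolotarev's lemma cross-check).

+1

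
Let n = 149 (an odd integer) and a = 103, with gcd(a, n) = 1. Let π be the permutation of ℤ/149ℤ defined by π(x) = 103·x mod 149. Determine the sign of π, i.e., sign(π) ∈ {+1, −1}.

+1

Orbit of 104 under x↦103x: [104, 133, 140, 116, 28, 53, 95]… (length divides ord_149(103)).
The orbit structure of x ↦ 103x mod 149: 3 orbits of sizes [74, 74, 1].
149 − 3 = 146 transpositions; sign(π) = (−1)^146 = +1.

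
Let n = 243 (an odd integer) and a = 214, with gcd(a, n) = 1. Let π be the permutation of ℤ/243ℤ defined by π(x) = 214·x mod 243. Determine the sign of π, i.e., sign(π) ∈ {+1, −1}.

Orbit of 49 under x↦214x: [49, 37, 142, 13, 109, 241, 58]… (length divides ord_243(214)).
Cycle lengths of π_214 on ℤ/243ℤ: [81, 81, 27, 27, 9, 9, 3, 3, 1, 1, 1]; 11 cycles in total.
243 − 11 = 232 transpositions; sign(π) = (−1)^232 = +1.
Via Zolotarev, sign(π_{214}) = (214|243) = +1.

+1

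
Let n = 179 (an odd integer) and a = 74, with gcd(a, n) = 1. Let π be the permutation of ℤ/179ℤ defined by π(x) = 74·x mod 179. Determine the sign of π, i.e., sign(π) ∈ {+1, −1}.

Orbit of 83 under x↦74x: [83, 56, 27, 29, 177, 31, 146]… (length divides ord_179(74)).
Cycle type of π: 89×2 + 1; total 3 cycles.
n − c = 179 − 3 = 176; sign = (−1)^176 = +1.

+1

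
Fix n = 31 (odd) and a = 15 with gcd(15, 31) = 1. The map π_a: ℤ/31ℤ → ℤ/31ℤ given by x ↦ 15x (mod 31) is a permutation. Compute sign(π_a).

Trace 30: π^k(30) = [30, 16, 23, 4, 29, 1, 15] for k=0..6.
Decompose π into cycles: lengths [10, 10, 10, 1] (4 cycles, including the fixed point 0).
Σ(ℓ_i−1) = 31−4 = 27; sign = (−1)^27 = -1.
Via Zolotarev, sign(π_{15}) = (15|31) = -1.

-1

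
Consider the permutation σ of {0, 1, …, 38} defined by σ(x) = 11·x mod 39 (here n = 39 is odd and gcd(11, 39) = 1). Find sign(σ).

+1

Orbit of 4 under x↦11x: [4, 5, 16, 20, 25, 2, 22]… (length divides ord_39(11)).
5 cycles of lengths [12, 12, 12, 2, 1].
39 − 5 = 34 transpositions; sign(π) = (−1)^34 = +1.
Check: (11/39) = +1 by Zolotarev.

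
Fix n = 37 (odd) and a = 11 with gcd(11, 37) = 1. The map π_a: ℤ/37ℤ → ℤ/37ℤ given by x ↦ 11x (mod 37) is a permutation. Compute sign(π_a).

Start at x=11: 11 → 10 → 36 → 26 → 27 → 1 → 11 (one orbit).
Cycle type of π: 6×6 + 1; total 7 cycles.
sign(π) = (−1)^{n − #cycles} = (−1)^{37−7} = (−1)^30 = +1.
Via Zolotarev, sign(π_{11}) = (11|37) = +1.

+1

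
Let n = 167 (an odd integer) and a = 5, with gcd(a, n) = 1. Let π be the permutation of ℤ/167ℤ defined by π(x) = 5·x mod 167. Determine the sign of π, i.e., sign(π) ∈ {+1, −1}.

Start at x=57: 57 → 118 → 89 → 111 → 54 → 103 → 14 → … (one orbit).
The orbit structure of x ↦ 5x mod 167: 2 orbits of sizes [166, 1].
With 2 cycles on 167 points, sign = (−1)^{167−2} = -1.

-1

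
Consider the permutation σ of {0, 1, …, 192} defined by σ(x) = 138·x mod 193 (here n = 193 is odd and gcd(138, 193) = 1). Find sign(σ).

+1

Start at x=1: 1 → 138 → 130 → 184 → 109 → 181 → 81 → … (one orbit).
Cycle type of π: 24×8 + 1; total 9 cycles.
9 cycles on 193: each ℓ→(−1)^(ℓ−1), product (−1)^184 = +1.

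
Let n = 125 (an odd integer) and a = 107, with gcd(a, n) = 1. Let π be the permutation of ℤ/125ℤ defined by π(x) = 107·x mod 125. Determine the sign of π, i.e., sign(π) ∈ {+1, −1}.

Orbit of 18 under x↦107x: [18, 51, 82, 24, 68, 26, 32]… (length divides ord_125(107)).
12 cycles of lengths [20, 20, 20, 20, 20, 4, 4, 4, 4, 4, 4, 1].
sign(π) = (−1)^{n − #cycles} = (−1)^{125−12} = (−1)^113 = -1.
Via Zolotarev, sign(π_{107}) = (107|125) = -1.

-1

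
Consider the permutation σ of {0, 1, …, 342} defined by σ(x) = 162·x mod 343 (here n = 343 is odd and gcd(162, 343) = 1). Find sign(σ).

+1

Trace 253: π^k(253) = [253, 169, 281, 246, 64, 78, 288] for k=0..6.
Cycle type of π: 49×6 + 7×6 + 1×7; total 19 cycles.
343 − 19 = 324 transpositions; sign(π) = (−1)^324 = +1.
Via Zolotarev, sign(π_{162}) = (162|343) = +1.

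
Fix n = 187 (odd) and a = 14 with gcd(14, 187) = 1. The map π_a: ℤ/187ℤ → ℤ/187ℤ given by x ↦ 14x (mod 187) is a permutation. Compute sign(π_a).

-1

Trace 146: π^k(146) = [146, 174, 5, 70, 45, 69, 31] for k=0..6.
Cycle lengths of π_14 on ℤ/187ℤ: [80, 80, 16, 5, 5, 1]; 6 cycles in total.
n − c = 187 − 6 = 181; sign = (−1)^181 = -1.
Via Zolotarev, sign(π_{14}) = (14|187) = -1.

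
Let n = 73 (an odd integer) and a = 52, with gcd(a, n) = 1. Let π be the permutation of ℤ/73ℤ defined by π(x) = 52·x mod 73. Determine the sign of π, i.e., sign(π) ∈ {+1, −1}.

-1

Orbit of 49 under x↦52x: [49, 66, 1, 52, 3, 10, 9]… (length divides ord_73(52)).
Cycle lengths of π_52 on ℤ/73ℤ: [24, 24, 24, 1]; 4 cycles in total.
4 cycles on 73: each ℓ→(−1)^(ℓ−1), product (−1)^69 = -1.
The Jacobi symbol (52|73) = -1 (Zolotarev) agrees.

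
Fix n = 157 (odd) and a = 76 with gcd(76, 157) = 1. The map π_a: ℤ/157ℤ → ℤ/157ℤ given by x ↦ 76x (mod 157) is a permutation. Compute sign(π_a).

+1

Start at x=156: 156 → 81 → 33 → 153 → 10 → 132 → 141 → … (one orbit).
The orbit structure of x ↦ 76x mod 157: 3 orbits of sizes [78, 78, 1].
3 cycles on 157: each ℓ→(−1)^(ℓ−1), product (−1)^154 = +1.
(76|157)_J = +1 (Zolotarev's lemma cross-check).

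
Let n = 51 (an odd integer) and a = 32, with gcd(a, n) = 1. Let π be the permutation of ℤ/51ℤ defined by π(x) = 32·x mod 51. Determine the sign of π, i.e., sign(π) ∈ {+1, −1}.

-1

Start at x=26: 26 → 16 → 2 → 13 → 8 → 1 → 32 → … (one orbit).
The orbit structure of x ↦ 32x mod 51: 8 orbits of sizes [8, 8, 8, 8, 8, 8, 2, 1].
With 8 cycles on 51 points, sign = (−1)^{51−8} = -1.
The Jacobi symbol (32|51) = -1 (Zolotarev) agrees.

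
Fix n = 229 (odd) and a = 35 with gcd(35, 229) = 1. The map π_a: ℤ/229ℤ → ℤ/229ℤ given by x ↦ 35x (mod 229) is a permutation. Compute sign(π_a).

Orbit of 200 under x↦35x: [200, 130, 199, 95, 119, 43, 131]… (length divides ord_229(35)).
π_35 has 2 disjoint cycles with lengths [228, 1] on {0,…,228}.
2 cycles on 229: each ℓ→(−1)^(ℓ−1), product (−1)^227 = -1.

-1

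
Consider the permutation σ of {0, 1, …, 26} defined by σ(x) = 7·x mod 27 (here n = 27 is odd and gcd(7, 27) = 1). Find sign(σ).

Start at x=19: 19 → 25 → 13 → 10 → 16 → 4 → 1 → … (one orbit).
Decompose π into cycles: lengths [9, 9, 3, 3, 1, 1, 1] (7 cycles, including the fixed point 0).
n − c = 27 − 7 = 20; sign = (−1)^20 = +1.
Zolotarev: (7|27) = +1, matching the cycle-count sign.

+1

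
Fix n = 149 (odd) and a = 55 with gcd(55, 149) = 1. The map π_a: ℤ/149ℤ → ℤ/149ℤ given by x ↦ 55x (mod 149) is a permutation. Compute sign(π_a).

-1

Trace 73: π^k(73) = [73, 141, 7, 87, 17, 41, 20] for k=0..6.
Cycle lengths of π_55 on ℤ/149ℤ: [148, 1]; 2 cycles in total.
With 2 cycles on 149 points, sign = (−1)^{149−2} = -1.
Via Zolotarev, sign(π_{55}) = (55|149) = -1.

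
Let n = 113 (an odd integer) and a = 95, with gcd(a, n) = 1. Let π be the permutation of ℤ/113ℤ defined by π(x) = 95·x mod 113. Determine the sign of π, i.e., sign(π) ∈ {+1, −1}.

+1

Trace 18: π^k(18) = [18, 15, 69, 1, 95, 98, 44] for k=0..6.
Decompose π into cycles: lengths [8, 8, 8, 8, 8, 8, 8, 8, 8, 8, 8, 8, 8, 8, 1] (15 cycles, including the fixed point 0).
Σ(ℓ_i−1) = 113−15 = 98; sign = (−1)^98 = +1.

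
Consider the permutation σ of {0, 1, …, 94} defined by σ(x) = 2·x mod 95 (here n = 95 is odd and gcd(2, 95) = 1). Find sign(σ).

Trace 53: π^k(53) = [53, 11, 22, 44, 88, 81, 67] for k=0..6.
π_2 has 5 disjoint cycles with lengths [36, 36, 18, 4, 1] on {0,…,94}.
n − c = 95 − 5 = 90; sign = (−1)^90 = +1.

+1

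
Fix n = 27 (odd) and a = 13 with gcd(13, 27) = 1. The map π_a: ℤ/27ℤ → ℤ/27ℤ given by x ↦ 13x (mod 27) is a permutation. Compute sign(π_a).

+1

Orbit of 25 under x↦13x: [25, 1, 13, 7, 10, 22, 16]… (length divides ord_27(13)).
Cycle type of π: 9×2 + 3×2 + 1×3; total 7 cycles.
Σ(ℓ_i−1) = 27−7 = 20; sign = (−1)^20 = +1.
Via Zolotarev, sign(π_{13}) = (13|27) = +1.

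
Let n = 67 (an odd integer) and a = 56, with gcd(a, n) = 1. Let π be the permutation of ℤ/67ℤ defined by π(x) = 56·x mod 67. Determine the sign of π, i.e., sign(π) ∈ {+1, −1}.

+1

Start at x=10: 10 → 24 → 4 → 23 → 15 → 36 → 6 → … (one orbit).
3 cycles of lengths [33, 33, 1].
67 − 3 = 64 transpositions; sign(π) = (−1)^64 = +1.
Check: (56/67) = +1 by Zolotarev.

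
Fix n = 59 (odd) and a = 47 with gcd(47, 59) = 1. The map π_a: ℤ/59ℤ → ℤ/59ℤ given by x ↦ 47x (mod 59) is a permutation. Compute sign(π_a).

Orbit of 38 under x↦47x: [38, 16, 44, 3, 23, 19, 8]… (length divides ord_59(47)).
Cycle lengths of π_47 on ℤ/59ℤ: [58, 1]; 2 cycles in total.
2 cycles on 59: each ℓ→(−1)^(ℓ−1), product (−1)^57 = -1.

-1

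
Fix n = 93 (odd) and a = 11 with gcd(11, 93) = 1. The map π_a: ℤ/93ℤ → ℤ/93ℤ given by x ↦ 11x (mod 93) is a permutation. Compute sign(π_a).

Trace 7: π^k(7) = [7, 77, 10, 17, 1, 11, 28] for k=0..6.
Decompose π into cycles: lengths [30, 30, 30, 2, 1] (5 cycles, including the fixed point 0).
sign(π) = (−1)^{n − #cycles} = (−1)^{93−5} = (−1)^88 = +1.
(11|93)_J = +1 (Zolotarev's lemma cross-check).

+1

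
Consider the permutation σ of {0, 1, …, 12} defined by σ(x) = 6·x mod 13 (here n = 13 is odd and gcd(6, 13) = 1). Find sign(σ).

Trace 8: π^k(8) = [8, 9, 2, 12, 7, 3, 5] for k=0..6.
Cycle type of π: 12 + 1; total 2 cycles.
With 2 cycles on 13 points, sign = (−1)^{13−2} = -1.

-1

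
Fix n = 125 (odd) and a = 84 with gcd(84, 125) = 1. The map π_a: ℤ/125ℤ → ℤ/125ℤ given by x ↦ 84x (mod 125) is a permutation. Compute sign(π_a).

Orbit of 76 under x↦84x: [76, 9, 6, 4, 86, 99, 66]… (length divides ord_125(84)).
π_84 has 7 disjoint cycles with lengths [50, 50, 10, 10, 2, 2, 1] on {0,…,124}.
7 cycles on 125: each ℓ→(−1)^(ℓ−1), product (−1)^118 = +1.
Zolotarev: (84|125) = +1, matching the cycle-count sign.

+1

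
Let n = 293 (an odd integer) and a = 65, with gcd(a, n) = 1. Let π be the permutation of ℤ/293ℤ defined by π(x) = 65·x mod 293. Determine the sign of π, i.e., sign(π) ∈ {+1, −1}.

+1

Start at x=22: 22 → 258 → 69 → 90 → 283 → 229 → 235 → … (one orbit).
π_65 has 5 disjoint cycles with lengths [73, 73, 73, 73, 1] on {0,…,292}.
sign(π) = (−1)^{n − #cycles} = (−1)^{293−5} = (−1)^288 = +1.
Check: (65/293) = +1 by Zolotarev.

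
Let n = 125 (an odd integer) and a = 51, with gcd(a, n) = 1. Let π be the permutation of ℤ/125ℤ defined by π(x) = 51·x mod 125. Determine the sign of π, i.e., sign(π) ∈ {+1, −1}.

Orbit of 76 under x↦51x: [76, 1, 51, 101, 26]… (length divides ord_125(51)).
π_51 has 45 disjoint cycles with lengths [5, 5, 5, 5, 5, 5, 5, 5, 5, 5, 5, 5, 5, 5, 5, 5, 5, 5, 5, 5, 1, 1, 1, 1, 1, 1, 1, 1, 1, 1, 1, 1, 1, 1, 1, 1, 1, 1, 1, 1, 1, 1, 1, 1, 1] on {0,…,124}.
125 − 45 = 80 transpositions; sign(π) = (−1)^80 = +1.

+1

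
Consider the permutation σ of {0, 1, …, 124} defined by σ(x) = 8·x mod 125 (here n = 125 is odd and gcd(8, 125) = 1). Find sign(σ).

-1

Start at x=26: 26 → 83 → 39 → 62 → 121 → 93 → 119 → … (one orbit).
Decompose π into cycles: lengths [100, 20, 4, 1] (4 cycles, including the fixed point 0).
sign(π) = (−1)^{n − #cycles} = (−1)^{125−4} = (−1)^121 = -1.
Via Zolotarev, sign(π_{8}) = (8|125) = -1.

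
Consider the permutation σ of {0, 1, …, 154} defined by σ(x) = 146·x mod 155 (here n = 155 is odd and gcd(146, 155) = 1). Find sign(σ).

Start at x=41: 41 → 96 → 66 → 26 → 76 → 91 → 111 → … (one orbit).
Decompose π into cycles: lengths [30, 30, 30, 30, 30, 1, 1, 1, 1, 1] (10 cycles, including the fixed point 0).
155 − 10 = 145 transpositions; sign(π) = (−1)^145 = -1.

-1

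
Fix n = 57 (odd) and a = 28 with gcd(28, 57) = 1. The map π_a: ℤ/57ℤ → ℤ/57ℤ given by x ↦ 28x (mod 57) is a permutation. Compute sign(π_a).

+1

Start at x=25: 25 → 16 → 49 → 4 → 55 → 1 → 28 → … (one orbit).
Cycle type of π: 9×6 + 1×3; total 9 cycles.
sign(π) = (−1)^{n − #cycles} = (−1)^{57−9} = (−1)^48 = +1.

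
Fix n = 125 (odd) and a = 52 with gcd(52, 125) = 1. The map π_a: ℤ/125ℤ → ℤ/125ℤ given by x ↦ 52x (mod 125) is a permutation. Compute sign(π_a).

Start at x=26: 26 → 102 → 54 → 58 → 16 → 82 → 14 → … (one orbit).
Cycle type of π: 100 + 20 + 4 + 1; total 4 cycles.
Σ(ℓ_i−1) = 125−4 = 121; sign = (−1)^121 = -1.

-1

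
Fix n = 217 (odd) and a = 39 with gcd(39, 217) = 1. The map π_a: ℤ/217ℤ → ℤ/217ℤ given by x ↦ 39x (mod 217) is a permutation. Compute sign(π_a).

+1

Trace 8: π^k(8) = [8, 95, 16, 190, 32, 163, 64] for k=0..6.
The orbit structure of x ↦ 39x mod 217: 21 orbits of sizes [15, 15, 15, 15, 15, 15, 15, 15, 15, 15, 15, 15, 5, 5, 5, 5, 5, 5, 3, 3, 1].
n − c = 217 − 21 = 196; sign = (−1)^196 = +1.
(39|217)_J = +1 (Zolotarev's lemma cross-check).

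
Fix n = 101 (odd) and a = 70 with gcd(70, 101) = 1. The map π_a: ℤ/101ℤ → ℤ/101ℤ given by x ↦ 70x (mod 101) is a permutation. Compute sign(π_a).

+1

Start at x=13: 13 → 1 → 70 → 52 → 4 → 78 → 6 → … (one orbit).
π_70 has 3 disjoint cycles with lengths [50, 50, 1] on {0,…,100}.
3 cycles on 101: each ℓ→(−1)^(ℓ−1), product (−1)^98 = +1.
Zolotarev: (70|101) = +1, matching the cycle-count sign.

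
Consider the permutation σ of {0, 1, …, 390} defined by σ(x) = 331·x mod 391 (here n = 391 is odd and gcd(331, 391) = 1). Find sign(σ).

+1

Orbit of 196 under x↦331x: [196, 361, 236, 307, 348, 234, 36]… (length divides ord_391(331)).
π_331 has 9 disjoint cycles with lengths [88, 88, 88, 88, 11, 11, 8, 8, 1] on {0,…,390}.
n − c = 391 − 9 = 382; sign = (−1)^382 = +1.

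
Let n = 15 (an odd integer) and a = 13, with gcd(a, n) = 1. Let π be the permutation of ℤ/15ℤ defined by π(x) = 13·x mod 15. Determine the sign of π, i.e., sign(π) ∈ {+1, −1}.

-1

Orbit of 1 under x↦13x: [1, 13, 4, 7]… (length divides ord_15(13)).
Cycle lengths of π_13 on ℤ/15ℤ: [4, 4, 4, 1, 1, 1]; 6 cycles in total.
15 − 6 = 9 transpositions; sign(π) = (−1)^9 = -1.
Via Zolotarev, sign(π_{13}) = (13|15) = -1.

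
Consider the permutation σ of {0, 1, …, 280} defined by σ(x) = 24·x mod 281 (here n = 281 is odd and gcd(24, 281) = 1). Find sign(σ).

-1

Trace 53: π^k(53) = [53, 148, 180, 105, 272, 65, 155] for k=0..6.
The orbit structure of x ↦ 24x mod 281: 2 orbits of sizes [280, 1].
With 2 cycles on 281 points, sign = (−1)^{281−2} = -1.
Zolotarev: (24|281) = -1, matching the cycle-count sign.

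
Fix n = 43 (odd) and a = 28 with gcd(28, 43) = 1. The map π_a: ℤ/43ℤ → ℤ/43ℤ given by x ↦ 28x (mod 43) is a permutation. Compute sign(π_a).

Start at x=40: 40 → 2 → 13 → 20 → 1 → 28 → 10 → … (one orbit).
2 cycles of lengths [42, 1].
sign(π) = (−1)^{n − #cycles} = (−1)^{43−2} = (−1)^41 = -1.
The Jacobi symbol (28|43) = -1 (Zolotarev) agrees.

-1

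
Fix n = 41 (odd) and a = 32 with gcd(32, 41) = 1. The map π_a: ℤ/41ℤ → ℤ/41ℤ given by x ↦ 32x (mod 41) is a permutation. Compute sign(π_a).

+1

Orbit of 9 under x↦32x: [9, 1, 32, 40]… (length divides ord_41(32)).
π_32 has 11 disjoint cycles with lengths [4, 4, 4, 4, 4, 4, 4, 4, 4, 4, 1] on {0,…,40}.
sign(π) = (−1)^{n − #cycles} = (−1)^{41−11} = (−1)^30 = +1.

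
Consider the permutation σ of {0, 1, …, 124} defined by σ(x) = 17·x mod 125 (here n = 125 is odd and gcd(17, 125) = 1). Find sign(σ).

Start at x=52: 52 → 9 → 28 → 101 → 92 → 64 → 88 → … (one orbit).
Cycle lengths of π_17 on ℤ/125ℤ: [100, 20, 4, 1]; 4 cycles in total.
sign(π) = (−1)^{n − #cycles} = (−1)^{125−4} = (−1)^121 = -1.
The Jacobi symbol (17|125) = -1 (Zolotarev) agrees.

-1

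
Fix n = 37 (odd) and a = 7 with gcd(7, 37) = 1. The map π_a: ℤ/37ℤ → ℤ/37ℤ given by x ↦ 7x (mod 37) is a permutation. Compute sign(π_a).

+1

Start at x=34: 34 → 16 → 1 → 7 → 12 → 10 → 33 → … (one orbit).
Decompose π into cycles: lengths [9, 9, 9, 9, 1] (5 cycles, including the fixed point 0).
37 − 5 = 32 transpositions; sign(π) = (−1)^32 = +1.
Zolotarev: (7|37) = +1, matching the cycle-count sign.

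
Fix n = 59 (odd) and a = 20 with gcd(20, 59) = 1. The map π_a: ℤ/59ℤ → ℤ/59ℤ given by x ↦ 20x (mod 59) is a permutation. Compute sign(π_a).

Orbit of 4 under x↦20x: [4, 21, 7, 22, 27, 9, 3]… (length divides ord_59(20)).
Decompose π into cycles: lengths [29, 29, 1] (3 cycles, including the fixed point 0).
Σ(ℓ_i−1) = 59−3 = 56; sign = (−1)^56 = +1.
(20|59)_J = +1 (Zolotarev's lemma cross-check).

+1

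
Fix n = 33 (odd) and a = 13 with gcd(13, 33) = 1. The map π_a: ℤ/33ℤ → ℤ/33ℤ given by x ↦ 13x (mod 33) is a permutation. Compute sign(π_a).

-1

Orbit of 4 under x↦13x: [4, 19, 16, 10, 31, 7, 25]… (length divides ord_33(13)).
Cycle lengths of π_13 on ℤ/33ℤ: [10, 10, 10, 1, 1, 1]; 6 cycles in total.
With 6 cycles on 33 points, sign = (−1)^{33−6} = -1.
Via Zolotarev, sign(π_{13}) = (13|33) = -1.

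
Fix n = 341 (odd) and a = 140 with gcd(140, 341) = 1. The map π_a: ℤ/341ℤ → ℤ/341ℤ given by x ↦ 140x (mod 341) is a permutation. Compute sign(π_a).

-1

Trace 163: π^k(163) = [163, 314, 312, 32, 47, 101, 159] for k=0..6.
π_140 has 38 disjoint cycles with lengths [10, 10, 10, 10, 10, 10, 10, 10, 10, 10, 10, 10, 10, 10, 10, 10, 10, 10, 10, 10, 10, 10, 10, 10, 10, 10, 10, 10, 10, 10, 10, 5, 5, 5, 5, 5, 5, 1] on {0,…,340}.
38 cycles on 341: each ℓ→(−1)^(ℓ−1), product (−1)^303 = -1.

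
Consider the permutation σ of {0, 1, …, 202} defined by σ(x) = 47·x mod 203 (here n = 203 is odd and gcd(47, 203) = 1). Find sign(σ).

Trace 101: π^k(101) = [101, 78, 12, 158, 118, 65, 10] for k=0..6.
Cycle type of π: 84×2 + 28 + 6 + 1; total 5 cycles.
Σ(ℓ_i−1) = 203−5 = 198; sign = (−1)^198 = +1.
Via Zolotarev, sign(π_{47}) = (47|203) = +1.

+1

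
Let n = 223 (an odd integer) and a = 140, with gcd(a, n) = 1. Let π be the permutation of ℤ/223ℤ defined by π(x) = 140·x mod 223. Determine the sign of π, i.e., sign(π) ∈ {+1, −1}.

Trace 173: π^k(173) = [173, 136, 85, 81, 190, 63, 123] for k=0..6.
Cycle lengths of π_140 on ℤ/223ℤ: [222, 1]; 2 cycles in total.
2 cycles on 223: each ℓ→(−1)^(ℓ−1), product (−1)^221 = -1.

-1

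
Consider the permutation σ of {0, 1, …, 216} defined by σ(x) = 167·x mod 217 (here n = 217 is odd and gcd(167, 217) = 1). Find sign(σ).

Orbit of 139 under x↦167x: [139, 211, 83, 190, 48, 204, 216]… (length divides ord_217(167)).
π_167 has 11 disjoint cycles with lengths [30, 30, 30, 30, 30, 30, 30, 2, 2, 2, 1] on {0,…,216}.
n − c = 217 − 11 = 206; sign = (−1)^206 = +1.

+1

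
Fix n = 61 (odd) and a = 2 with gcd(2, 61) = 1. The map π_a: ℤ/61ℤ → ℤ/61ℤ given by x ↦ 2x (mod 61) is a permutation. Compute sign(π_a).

-1

Start at x=2: 2 → 4 → 8 → 16 → 32 → 3 → 6 → … (one orbit).
Cycle type of π: 60 + 1; total 2 cycles.
With 2 cycles on 61 points, sign = (−1)^{61−2} = -1.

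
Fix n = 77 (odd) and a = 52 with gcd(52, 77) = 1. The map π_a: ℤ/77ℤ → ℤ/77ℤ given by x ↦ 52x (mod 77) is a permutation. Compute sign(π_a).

Start at x=54: 54 → 36 → 24 → 16 → 62 → 67 → 19 → … (one orbit).
π_52 has 5 disjoint cycles with lengths [30, 30, 10, 6, 1] on {0,…,76}.
With 5 cycles on 77 points, sign = (−1)^{77−5} = +1.
Zolotarev: (52|77) = +1, matching the cycle-count sign.

+1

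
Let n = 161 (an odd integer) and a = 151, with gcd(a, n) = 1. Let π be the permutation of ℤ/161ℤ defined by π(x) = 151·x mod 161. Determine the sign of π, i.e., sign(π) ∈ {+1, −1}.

Start at x=100: 100 → 127 → 18 → 142 → 29 → 32 → 2 → … (one orbit).
The orbit structure of x ↦ 151x mod 161: 9 orbits of sizes [33, 33, 33, 33, 11, 11, 3, 3, 1].
9 cycles on 161: each ℓ→(−1)^(ℓ−1), product (−1)^152 = +1.
(151|161)_J = +1 (Zolotarev's lemma cross-check).

+1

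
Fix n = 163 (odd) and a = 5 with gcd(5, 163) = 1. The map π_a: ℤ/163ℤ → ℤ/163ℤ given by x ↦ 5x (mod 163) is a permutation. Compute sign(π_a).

-1

Start at x=127: 127 → 146 → 78 → 64 → 157 → 133 → 13 → … (one orbit).
The orbit structure of x ↦ 5x mod 163: 4 orbits of sizes [54, 54, 54, 1].
163 − 4 = 159 transpositions; sign(π) = (−1)^159 = -1.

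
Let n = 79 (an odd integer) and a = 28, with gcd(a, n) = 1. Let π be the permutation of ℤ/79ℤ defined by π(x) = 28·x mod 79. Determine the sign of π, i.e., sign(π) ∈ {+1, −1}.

Start at x=10: 10 → 43 → 19 → 58 → 44 → 47 → 52 → … (one orbit).
Cycle lengths of π_28 on ℤ/79ℤ: [78, 1]; 2 cycles in total.
79 − 2 = 77 transpositions; sign(π) = (−1)^77 = -1.

-1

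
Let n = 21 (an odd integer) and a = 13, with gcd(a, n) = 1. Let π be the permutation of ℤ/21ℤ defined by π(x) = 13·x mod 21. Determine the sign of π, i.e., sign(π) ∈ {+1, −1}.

-1

Start at x=1: 1 → 13 → 1 (one orbit).
Decompose π into cycles: lengths [2, 2, 2, 2, 2, 2, 2, 2, 2, 1, 1, 1] (12 cycles, including the fixed point 0).
sign(π) = (−1)^{n − #cycles} = (−1)^{21−12} = (−1)^9 = -1.
Via Zolotarev, sign(π_{13}) = (13|21) = -1.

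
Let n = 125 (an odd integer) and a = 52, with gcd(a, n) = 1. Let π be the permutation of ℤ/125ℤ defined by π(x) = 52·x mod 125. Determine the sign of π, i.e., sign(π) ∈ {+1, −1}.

Orbit of 71 under x↦52x: [71, 67, 109, 43, 111, 22, 19]… (length divides ord_125(52)).
Cycle type of π: 100 + 20 + 4 + 1; total 4 cycles.
With 4 cycles on 125 points, sign = (−1)^{125−4} = -1.
Check: (52/125) = -1 by Zolotarev.

-1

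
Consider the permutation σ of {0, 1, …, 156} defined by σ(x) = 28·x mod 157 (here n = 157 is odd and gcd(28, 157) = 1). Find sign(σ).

-1

Start at x=129: 129 → 1 → 28 → 156 → 129 (one orbit).
Cycle lengths of π_28 on ℤ/157ℤ: [4, 4, 4, 4, 4, 4, 4, 4, 4, 4, 4, 4, 4, 4, 4, 4, 4, 4, 4, 4, 4, 4, 4, 4, 4, 4, 4, 4, 4, 4, 4, 4, 4, 4, 4, 4, 4, 4, 4, 1]; 40 cycles in total.
With 40 cycles on 157 points, sign = (−1)^{157−40} = -1.
Check: (28/157) = -1 by Zolotarev.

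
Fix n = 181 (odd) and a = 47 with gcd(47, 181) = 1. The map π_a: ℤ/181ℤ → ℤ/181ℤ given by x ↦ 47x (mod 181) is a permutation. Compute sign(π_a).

-1

Start at x=134: 134 → 144 → 71 → 79 → 93 → 27 → 2 → … (one orbit).
2 cycles of lengths [180, 1].
Σ(ℓ_i−1) = 181−2 = 179; sign = (−1)^179 = -1.
(47|181)_J = -1 (Zolotarev's lemma cross-check).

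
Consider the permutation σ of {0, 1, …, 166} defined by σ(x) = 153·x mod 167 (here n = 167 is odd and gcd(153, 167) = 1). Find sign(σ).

Start at x=54: 54 → 79 → 63 → 120 → 157 → 140 → 44 → … (one orbit).
The orbit structure of x ↦ 153x mod 167: 2 orbits of sizes [166, 1].
sign(π) = (−1)^{n − #cycles} = (−1)^{167−2} = (−1)^165 = -1.
The Jacobi symbol (153|167) = -1 (Zolotarev) agrees.

-1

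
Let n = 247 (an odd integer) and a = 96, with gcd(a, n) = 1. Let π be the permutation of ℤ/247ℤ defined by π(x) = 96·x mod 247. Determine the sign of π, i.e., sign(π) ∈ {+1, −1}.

Trace 77: π^k(77) = [77, 229, 1, 96] for k=0..3.
π_96 has 76 disjoint cycles with lengths [4, 4, 4, 4, 4, 4, 4, 4, 4, 4, 4, 4, 4, 4, 4, 4, 4, 4, 4, 4, 4, 4, 4, 4, 4, 4, 4, 4, 4, 4, 4, 4, 4, 4, 4, 4, 4, 4, 4, 4, 4, 4, 4, 4, 4, 4, 4, 4, 4, 4, 4, 4, 4, 4, 4, 4, 4, 1, 1, 1, 1, 1, 1, 1, 1, 1, 1, 1, 1, 1, 1, 1, 1, 1, 1, 1] on {0,…,246}.
n − c = 247 − 76 = 171; sign = (−1)^171 = -1.
(96|247)_J = -1 (Zolotarev's lemma cross-check).

-1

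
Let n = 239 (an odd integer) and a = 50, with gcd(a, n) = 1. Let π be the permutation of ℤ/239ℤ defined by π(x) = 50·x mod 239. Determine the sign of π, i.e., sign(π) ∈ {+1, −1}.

+1

Start at x=17: 17 → 133 → 197 → 51 → 160 → 113 → 153 → … (one orbit).
The orbit structure of x ↦ 50x mod 239: 3 orbits of sizes [119, 119, 1].
With 3 cycles on 239 points, sign = (−1)^{239−3} = +1.
Check: (50/239) = +1 by Zolotarev.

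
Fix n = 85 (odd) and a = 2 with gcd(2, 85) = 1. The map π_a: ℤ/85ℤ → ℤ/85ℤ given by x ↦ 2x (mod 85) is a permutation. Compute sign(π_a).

Start at x=32: 32 → 64 → 43 → 1 → 2 → 4 → 8 → … (one orbit).
12 cycles of lengths [8, 8, 8, 8, 8, 8, 8, 8, 8, 8, 4, 1].
12 cycles on 85: each ℓ→(−1)^(ℓ−1), product (−1)^73 = -1.
The Jacobi symbol (2|85) = -1 (Zolotarev) agrees.

-1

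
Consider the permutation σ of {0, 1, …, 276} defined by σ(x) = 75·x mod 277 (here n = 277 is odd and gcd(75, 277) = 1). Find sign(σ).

+1

Trace 222: π^k(222) = [222, 30, 34, 57, 120, 136, 228] for k=0..6.
Decompose π into cycles: lengths [138, 138, 1] (3 cycles, including the fixed point 0).
277 − 3 = 274 transpositions; sign(π) = (−1)^274 = +1.
Check: (75/277) = +1 by Zolotarev.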